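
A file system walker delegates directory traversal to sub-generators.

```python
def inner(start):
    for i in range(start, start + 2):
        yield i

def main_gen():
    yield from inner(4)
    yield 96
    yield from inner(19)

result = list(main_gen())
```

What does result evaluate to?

Step 1: main_gen() delegates to inner(4):
  yield 4
  yield 5
Step 2: yield 96
Step 3: Delegates to inner(19):
  yield 19
  yield 20
Therefore result = [4, 5, 96, 19, 20].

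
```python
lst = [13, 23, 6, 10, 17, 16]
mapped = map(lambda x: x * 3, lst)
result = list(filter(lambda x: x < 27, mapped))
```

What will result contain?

Step 1: Map x * 3:
  13 -> 39
  23 -> 69
  6 -> 18
  10 -> 30
  17 -> 51
  16 -> 48
Step 2: Filter for < 27:
  39: removed
  69: removed
  18: kept
  30: removed
  51: removed
  48: removed
Therefore result = [18].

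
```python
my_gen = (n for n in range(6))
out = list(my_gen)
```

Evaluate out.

Step 1: Generator expression iterates range(6): [0, 1, 2, 3, 4, 5].
Step 2: list() collects all values.
Therefore out = [0, 1, 2, 3, 4, 5].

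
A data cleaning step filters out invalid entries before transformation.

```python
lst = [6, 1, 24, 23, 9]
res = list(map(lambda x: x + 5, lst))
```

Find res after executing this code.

Step 1: Apply lambda x: x + 5 to each element:
  6 -> 11
  1 -> 6
  24 -> 29
  23 -> 28
  9 -> 14
Therefore res = [11, 6, 29, 28, 14].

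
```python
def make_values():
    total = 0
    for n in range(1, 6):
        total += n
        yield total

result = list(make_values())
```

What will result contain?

Step 1: Generator accumulates running sum:
  n=1: total = 1, yield 1
  n=2: total = 3, yield 3
  n=3: total = 6, yield 6
  n=4: total = 10, yield 10
  n=5: total = 15, yield 15
Therefore result = [1, 3, 6, 10, 15].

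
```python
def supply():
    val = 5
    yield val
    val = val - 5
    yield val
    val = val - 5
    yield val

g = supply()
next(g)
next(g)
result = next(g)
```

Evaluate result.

Step 1: Trace through generator execution:
  Yield 1: val starts at 5, yield 5
  Yield 2: val = 5 - 5 = 0, yield 0
  Yield 3: val = 0 - 5 = -5, yield -5
Step 2: First next() gets 5, second next() gets the second value, third next() yields -5.
Therefore result = -5.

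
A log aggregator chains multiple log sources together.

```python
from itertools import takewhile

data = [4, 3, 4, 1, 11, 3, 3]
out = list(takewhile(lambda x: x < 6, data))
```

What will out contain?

Step 1: takewhile stops at first element >= 6:
  4 < 6: take
  3 < 6: take
  4 < 6: take
  1 < 6: take
  11 >= 6: stop
Therefore out = [4, 3, 4, 1].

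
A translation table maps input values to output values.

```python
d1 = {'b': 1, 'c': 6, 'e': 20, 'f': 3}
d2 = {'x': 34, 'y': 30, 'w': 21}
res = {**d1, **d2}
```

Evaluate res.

Step 1: Merge d1 and d2 (d2 values override on key conflicts).
Step 2: d1 has keys ['b', 'c', 'e', 'f'], d2 has keys ['x', 'y', 'w'].
Therefore res = {'b': 1, 'c': 6, 'e': 20, 'f': 3, 'x': 34, 'y': 30, 'w': 21}.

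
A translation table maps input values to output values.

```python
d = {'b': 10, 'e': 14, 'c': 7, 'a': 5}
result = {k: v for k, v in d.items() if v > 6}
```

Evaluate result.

Step 1: Filter items where value > 6:
  'b': 10 > 6: kept
  'e': 14 > 6: kept
  'c': 7 > 6: kept
  'a': 5 <= 6: removed
Therefore result = {'b': 10, 'e': 14, 'c': 7}.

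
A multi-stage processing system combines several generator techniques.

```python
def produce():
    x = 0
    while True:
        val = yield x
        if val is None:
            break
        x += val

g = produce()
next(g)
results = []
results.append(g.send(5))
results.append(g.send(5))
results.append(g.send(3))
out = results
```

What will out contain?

Step 1: next(g) -> yield 0.
Step 2: send(5) -> x = 5, yield 5.
Step 3: send(5) -> x = 10, yield 10.
Step 4: send(3) -> x = 13, yield 13.
Therefore out = [5, 10, 13].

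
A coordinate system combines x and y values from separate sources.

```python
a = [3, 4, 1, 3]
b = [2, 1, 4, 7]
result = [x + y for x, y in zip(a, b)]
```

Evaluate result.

Step 1: Add corresponding elements:
  3 + 2 = 5
  4 + 1 = 5
  1 + 4 = 5
  3 + 7 = 10
Therefore result = [5, 5, 5, 10].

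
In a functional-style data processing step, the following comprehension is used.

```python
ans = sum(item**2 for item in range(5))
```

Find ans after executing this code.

Step 1: Compute item**2 for each item in range(5):
  item=0: 0**2 = 0
  item=1: 1**2 = 1
  item=2: 2**2 = 4
  item=3: 3**2 = 9
  item=4: 4**2 = 16
Step 2: sum = 0 + 1 + 4 + 9 + 16 = 30.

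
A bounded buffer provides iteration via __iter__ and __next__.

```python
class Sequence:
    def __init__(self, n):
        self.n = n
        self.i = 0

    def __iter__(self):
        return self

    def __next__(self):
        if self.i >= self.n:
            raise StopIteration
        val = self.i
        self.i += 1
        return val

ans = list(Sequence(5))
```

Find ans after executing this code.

Step 1: Sequence(5) creates an iterator counting 0 to 4.
Step 2: list() consumes all values: [0, 1, 2, 3, 4].
Therefore ans = [0, 1, 2, 3, 4].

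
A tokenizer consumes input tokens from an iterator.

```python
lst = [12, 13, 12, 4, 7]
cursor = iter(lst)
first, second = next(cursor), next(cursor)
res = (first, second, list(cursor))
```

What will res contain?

Step 1: Create iterator over [12, 13, 12, 4, 7].
Step 2: first = 12, second = 13.
Step 3: Remaining elements: [12, 4, 7].
Therefore res = (12, 13, [12, 4, 7]).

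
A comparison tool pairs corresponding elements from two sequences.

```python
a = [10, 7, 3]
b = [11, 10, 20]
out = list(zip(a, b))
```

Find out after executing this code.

Step 1: zip pairs elements at same index:
  Index 0: (10, 11)
  Index 1: (7, 10)
  Index 2: (3, 20)
Therefore out = [(10, 11), (7, 10), (3, 20)].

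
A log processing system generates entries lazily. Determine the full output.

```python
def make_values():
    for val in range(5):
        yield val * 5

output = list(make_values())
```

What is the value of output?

Step 1: For each val in range(5), yield val * 5:
  val=0: yield 0 * 5 = 0
  val=1: yield 1 * 5 = 5
  val=2: yield 2 * 5 = 10
  val=3: yield 3 * 5 = 15
  val=4: yield 4 * 5 = 20
Therefore output = [0, 5, 10, 15, 20].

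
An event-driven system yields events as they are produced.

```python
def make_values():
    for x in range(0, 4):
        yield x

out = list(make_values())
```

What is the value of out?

Step 1: The generator yields each value from range(0, 4).
Step 2: list() consumes all yields: [0, 1, 2, 3].
Therefore out = [0, 1, 2, 3].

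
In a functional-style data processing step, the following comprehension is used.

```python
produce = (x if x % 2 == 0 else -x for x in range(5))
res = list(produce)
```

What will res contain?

Step 1: For each x in range(5), yield x if even, else -x:
  x=0: even, yield 0
  x=1: odd, yield -1
  x=2: even, yield 2
  x=3: odd, yield -3
  x=4: even, yield 4
Therefore res = [0, -1, 2, -3, 4].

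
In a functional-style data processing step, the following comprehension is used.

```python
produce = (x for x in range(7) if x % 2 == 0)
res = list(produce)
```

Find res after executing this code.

Step 1: Filter range(7) keeping only even values:
  x=0: even, included
  x=1: odd, excluded
  x=2: even, included
  x=3: odd, excluded
  x=4: even, included
  x=5: odd, excluded
  x=6: even, included
Therefore res = [0, 2, 4, 6].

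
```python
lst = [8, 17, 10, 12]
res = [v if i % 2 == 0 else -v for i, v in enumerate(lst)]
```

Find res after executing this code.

Step 1: For each (i, v), keep v if i is even, negate if odd:
  i=0 (even): keep 8
  i=1 (odd): negate to -17
  i=2 (even): keep 10
  i=3 (odd): negate to -12
Therefore res = [8, -17, 10, -12].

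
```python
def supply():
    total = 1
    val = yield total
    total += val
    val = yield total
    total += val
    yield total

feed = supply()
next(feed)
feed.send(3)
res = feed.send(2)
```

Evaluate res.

Step 1: next() -> yield total=1.
Step 2: send(3) -> val=3, total = 1+3 = 4, yield 4.
Step 3: send(2) -> val=2, total = 4+2 = 6, yield 6.
Therefore res = 6.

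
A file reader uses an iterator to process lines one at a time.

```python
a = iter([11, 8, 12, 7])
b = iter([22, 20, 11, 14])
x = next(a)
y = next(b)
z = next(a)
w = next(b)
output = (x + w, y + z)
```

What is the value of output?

Step 1: a iterates [11, 8, 12, 7], b iterates [22, 20, 11, 14].
Step 2: x = next(a) = 11, y = next(b) = 22.
Step 3: z = next(a) = 8, w = next(b) = 20.
Step 4: output = (11 + 20, 22 + 8) = (31, 30).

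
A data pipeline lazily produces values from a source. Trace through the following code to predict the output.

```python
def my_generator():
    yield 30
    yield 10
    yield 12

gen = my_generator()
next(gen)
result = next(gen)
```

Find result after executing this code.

Step 1: my_generator() creates a generator.
Step 2: next(gen) yields 30 (consumed and discarded).
Step 3: next(gen) yields 10, assigned to result.
Therefore result = 10.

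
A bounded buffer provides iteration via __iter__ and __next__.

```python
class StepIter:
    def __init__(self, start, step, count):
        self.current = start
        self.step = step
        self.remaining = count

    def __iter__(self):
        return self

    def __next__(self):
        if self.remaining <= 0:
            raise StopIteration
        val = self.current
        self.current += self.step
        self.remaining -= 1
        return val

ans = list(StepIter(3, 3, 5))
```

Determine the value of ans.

Step 1: StepIter starts at 3, increments by 3, for 5 steps:
  Yield 3, then current += 3
  Yield 6, then current += 3
  Yield 9, then current += 3
  Yield 12, then current += 3
  Yield 15, then current += 3
Therefore ans = [3, 6, 9, 12, 15].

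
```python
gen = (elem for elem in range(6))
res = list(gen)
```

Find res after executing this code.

Step 1: Generator expression iterates range(6): [0, 1, 2, 3, 4, 5].
Step 2: list() collects all values.
Therefore res = [0, 1, 2, 3, 4, 5].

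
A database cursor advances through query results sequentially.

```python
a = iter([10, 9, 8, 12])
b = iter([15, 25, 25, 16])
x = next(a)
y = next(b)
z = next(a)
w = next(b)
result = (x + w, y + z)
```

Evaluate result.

Step 1: a iterates [10, 9, 8, 12], b iterates [15, 25, 25, 16].
Step 2: x = next(a) = 10, y = next(b) = 15.
Step 3: z = next(a) = 9, w = next(b) = 25.
Step 4: result = (10 + 25, 15 + 9) = (35, 24).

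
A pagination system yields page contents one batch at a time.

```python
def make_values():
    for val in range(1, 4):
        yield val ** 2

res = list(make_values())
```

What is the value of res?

Step 1: For each val in range(1, 4), yield val**2:
  val=1: yield 1**2 = 1
  val=2: yield 2**2 = 4
  val=3: yield 3**2 = 9
Therefore res = [1, 4, 9].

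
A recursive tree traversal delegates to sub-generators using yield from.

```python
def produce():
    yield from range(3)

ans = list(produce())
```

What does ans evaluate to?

Step 1: yield from delegates to the iterable, yielding each element.
Step 2: Collected values: [0, 1, 2].
Therefore ans = [0, 1, 2].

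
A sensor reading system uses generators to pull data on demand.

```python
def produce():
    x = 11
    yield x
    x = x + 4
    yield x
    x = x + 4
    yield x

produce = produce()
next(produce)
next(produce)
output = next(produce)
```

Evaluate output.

Step 1: Trace through generator execution:
  Yield 1: x starts at 11, yield 11
  Yield 2: x = 11 + 4 = 15, yield 15
  Yield 3: x = 15 + 4 = 19, yield 19
Step 2: First next() gets 11, second next() gets the second value, third next() yields 19.
Therefore output = 19.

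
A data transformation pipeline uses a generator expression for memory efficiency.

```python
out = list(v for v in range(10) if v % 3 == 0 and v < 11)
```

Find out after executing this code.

Step 1: Filter range(10) where v % 3 == 0 and v < 11:
  v=0: both conditions met, included
  v=1: excluded (1 % 3 != 0)
  v=2: excluded (2 % 3 != 0)
  v=3: both conditions met, included
  v=4: excluded (4 % 3 != 0)
  v=5: excluded (5 % 3 != 0)
  v=6: both conditions met, included
  v=7: excluded (7 % 3 != 0)
  v=8: excluded (8 % 3 != 0)
  v=9: both conditions met, included
Therefore out = [0, 3, 6, 9].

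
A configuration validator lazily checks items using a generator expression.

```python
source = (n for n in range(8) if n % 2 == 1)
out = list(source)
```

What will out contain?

Step 1: Filter range(8) keeping only odd values:
  n=0: even, excluded
  n=1: odd, included
  n=2: even, excluded
  n=3: odd, included
  n=4: even, excluded
  n=5: odd, included
  n=6: even, excluded
  n=7: odd, included
Therefore out = [1, 3, 5, 7].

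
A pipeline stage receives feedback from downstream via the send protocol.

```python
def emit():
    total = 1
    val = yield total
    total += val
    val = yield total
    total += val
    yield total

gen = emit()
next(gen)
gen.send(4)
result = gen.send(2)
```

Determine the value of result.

Step 1: next() -> yield total=1.
Step 2: send(4) -> val=4, total = 1+4 = 5, yield 5.
Step 3: send(2) -> val=2, total = 5+2 = 7, yield 7.
Therefore result = 7.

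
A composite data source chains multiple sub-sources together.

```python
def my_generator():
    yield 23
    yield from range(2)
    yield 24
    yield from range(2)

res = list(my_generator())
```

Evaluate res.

Step 1: Trace yields in order:
  yield 23
  yield 0
  yield 1
  yield 24
  yield 0
  yield 1
Therefore res = [23, 0, 1, 24, 0, 1].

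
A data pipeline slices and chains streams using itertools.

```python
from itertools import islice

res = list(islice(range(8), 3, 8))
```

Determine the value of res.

Step 1: islice(range(8), 3, 8) takes elements at indices [3, 8).
Step 2: Elements: [3, 4, 5, 6, 7].
Therefore res = [3, 4, 5, 6, 7].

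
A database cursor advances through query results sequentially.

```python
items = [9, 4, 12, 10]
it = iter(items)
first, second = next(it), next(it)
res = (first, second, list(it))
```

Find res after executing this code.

Step 1: Create iterator over [9, 4, 12, 10].
Step 2: first = 9, second = 4.
Step 3: Remaining elements: [12, 10].
Therefore res = (9, 4, [12, 10]).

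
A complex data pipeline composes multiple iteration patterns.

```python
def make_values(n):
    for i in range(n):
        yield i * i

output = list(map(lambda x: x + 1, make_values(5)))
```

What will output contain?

Step 1: make_values(5) yields squares: [0, 1, 4, 9, 16].
Step 2: map adds 1 to each: [1, 2, 5, 10, 17].
Therefore output = [1, 2, 5, 10, 17].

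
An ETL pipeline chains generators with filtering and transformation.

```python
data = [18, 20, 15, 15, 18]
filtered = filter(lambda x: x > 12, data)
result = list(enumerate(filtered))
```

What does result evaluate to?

Step 1: Filter [18, 20, 15, 15, 18] for > 12: [18, 20, 15, 15, 18].
Step 2: enumerate re-indexes from 0: [(0, 18), (1, 20), (2, 15), (3, 15), (4, 18)].
Therefore result = [(0, 18), (1, 20), (2, 15), (3, 15), (4, 18)].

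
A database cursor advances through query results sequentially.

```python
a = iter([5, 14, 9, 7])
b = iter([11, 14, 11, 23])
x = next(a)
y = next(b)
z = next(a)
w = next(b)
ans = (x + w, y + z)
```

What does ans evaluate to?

Step 1: a iterates [5, 14, 9, 7], b iterates [11, 14, 11, 23].
Step 2: x = next(a) = 5, y = next(b) = 11.
Step 3: z = next(a) = 14, w = next(b) = 14.
Step 4: ans = (5 + 14, 11 + 14) = (19, 25).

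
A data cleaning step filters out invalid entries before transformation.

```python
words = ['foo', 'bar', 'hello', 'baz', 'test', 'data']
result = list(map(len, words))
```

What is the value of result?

Step 1: Map len() to each word:
  'foo' -> 3
  'bar' -> 3
  'hello' -> 5
  'baz' -> 3
  'test' -> 4
  'data' -> 4
Therefore result = [3, 3, 5, 3, 4, 4].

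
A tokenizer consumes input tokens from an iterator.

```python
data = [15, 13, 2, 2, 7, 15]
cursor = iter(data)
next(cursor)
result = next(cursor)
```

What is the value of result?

Step 1: Create iterator over [15, 13, 2, 2, 7, 15].
Step 2: next() consumes 15.
Step 3: next() returns 13.
Therefore result = 13.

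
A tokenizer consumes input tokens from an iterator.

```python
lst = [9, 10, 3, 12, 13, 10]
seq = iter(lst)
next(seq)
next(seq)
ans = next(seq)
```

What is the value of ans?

Step 1: Create iterator over [9, 10, 3, 12, 13, 10].
Step 2: next() consumes 9.
Step 3: next() consumes 10.
Step 4: next() returns 3.
Therefore ans = 3.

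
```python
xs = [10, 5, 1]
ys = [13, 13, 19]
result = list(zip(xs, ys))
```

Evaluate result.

Step 1: zip pairs elements at same index:
  Index 0: (10, 13)
  Index 1: (5, 13)
  Index 2: (1, 19)
Therefore result = [(10, 13), (5, 13), (1, 19)].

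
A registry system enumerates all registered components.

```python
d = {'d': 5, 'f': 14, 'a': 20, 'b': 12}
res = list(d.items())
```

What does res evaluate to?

Step 1: d.items() returns (key, value) pairs in insertion order.
Therefore res = [('d', 5), ('f', 14), ('a', 20), ('b', 12)].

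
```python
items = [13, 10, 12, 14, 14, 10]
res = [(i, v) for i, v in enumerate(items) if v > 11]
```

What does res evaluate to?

Step 1: Filter enumerate([13, 10, 12, 14, 14, 10]) keeping v > 11:
  (0, 13): 13 > 11, included
  (1, 10): 10 <= 11, excluded
  (2, 12): 12 > 11, included
  (3, 14): 14 > 11, included
  (4, 14): 14 > 11, included
  (5, 10): 10 <= 11, excluded
Therefore res = [(0, 13), (2, 12), (3, 14), (4, 14)].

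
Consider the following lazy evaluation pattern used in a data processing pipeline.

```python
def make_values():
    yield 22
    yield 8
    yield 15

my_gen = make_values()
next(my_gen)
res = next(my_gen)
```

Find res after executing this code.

Step 1: make_values() creates a generator.
Step 2: next(my_gen) yields 22 (consumed and discarded).
Step 3: next(my_gen) yields 8, assigned to res.
Therefore res = 8.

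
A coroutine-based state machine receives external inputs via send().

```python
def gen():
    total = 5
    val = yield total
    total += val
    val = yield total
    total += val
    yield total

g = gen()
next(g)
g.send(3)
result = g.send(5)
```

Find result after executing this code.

Step 1: next() -> yield total=5.
Step 2: send(3) -> val=3, total = 5+3 = 8, yield 8.
Step 3: send(5) -> val=5, total = 8+5 = 13, yield 13.
Therefore result = 13.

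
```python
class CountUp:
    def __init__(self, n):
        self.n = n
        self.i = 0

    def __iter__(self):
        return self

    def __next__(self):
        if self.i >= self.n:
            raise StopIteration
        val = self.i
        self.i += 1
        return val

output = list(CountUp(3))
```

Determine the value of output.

Step 1: CountUp(3) creates an iterator counting 0 to 2.
Step 2: list() consumes all values: [0, 1, 2].
Therefore output = [0, 1, 2].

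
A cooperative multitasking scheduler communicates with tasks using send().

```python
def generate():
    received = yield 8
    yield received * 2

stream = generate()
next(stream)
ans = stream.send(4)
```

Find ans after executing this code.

Step 1: next(stream) advances to first yield, producing 8.
Step 2: send(4) resumes, received = 4.
Step 3: yield received * 2 = 4 * 2 = 8.
Therefore ans = 8.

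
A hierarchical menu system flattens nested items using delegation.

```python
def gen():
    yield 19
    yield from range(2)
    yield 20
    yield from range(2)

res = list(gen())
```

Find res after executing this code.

Step 1: Trace yields in order:
  yield 19
  yield 0
  yield 1
  yield 20
  yield 0
  yield 1
Therefore res = [19, 0, 1, 20, 0, 1].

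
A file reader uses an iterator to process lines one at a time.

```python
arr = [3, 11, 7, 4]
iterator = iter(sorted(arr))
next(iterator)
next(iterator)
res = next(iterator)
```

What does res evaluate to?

Step 1: sorted([3, 11, 7, 4]) = [3, 4, 7, 11].
Step 2: Create iterator and skip 2 elements.
Step 3: next() returns 7.
Therefore res = 7.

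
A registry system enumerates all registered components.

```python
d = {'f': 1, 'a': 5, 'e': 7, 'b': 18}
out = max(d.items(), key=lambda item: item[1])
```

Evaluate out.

Step 1: Find item with maximum value:
  ('f', 1)
  ('a', 5)
  ('e', 7)
  ('b', 18)
Step 2: Maximum value is 18 at key 'b'.
Therefore out = ('b', 18).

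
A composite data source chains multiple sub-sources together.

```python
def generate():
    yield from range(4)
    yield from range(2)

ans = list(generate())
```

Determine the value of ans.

Step 1: Trace yields in order:
  yield 0
  yield 1
  yield 2
  yield 3
  yield 0
  yield 1
Therefore ans = [0, 1, 2, 3, 0, 1].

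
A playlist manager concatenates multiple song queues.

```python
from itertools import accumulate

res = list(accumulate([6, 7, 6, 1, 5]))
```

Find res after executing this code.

Step 1: accumulate computes running sums:
  + 6 = 6
  + 7 = 13
  + 6 = 19
  + 1 = 20
  + 5 = 25
Therefore res = [6, 13, 19, 20, 25].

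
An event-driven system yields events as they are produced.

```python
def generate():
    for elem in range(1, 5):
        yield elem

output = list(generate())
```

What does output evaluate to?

Step 1: The generator yields each value from range(1, 5).
Step 2: list() consumes all yields: [1, 2, 3, 4].
Therefore output = [1, 2, 3, 4].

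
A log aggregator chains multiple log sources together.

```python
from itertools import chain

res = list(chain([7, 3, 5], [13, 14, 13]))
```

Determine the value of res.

Step 1: chain() concatenates iterables: [7, 3, 5] + [13, 14, 13].
Therefore res = [7, 3, 5, 13, 14, 13].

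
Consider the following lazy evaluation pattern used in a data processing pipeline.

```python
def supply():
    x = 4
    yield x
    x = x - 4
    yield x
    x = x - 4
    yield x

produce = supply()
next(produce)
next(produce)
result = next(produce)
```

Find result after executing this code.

Step 1: Trace through generator execution:
  Yield 1: x starts at 4, yield 4
  Yield 2: x = 4 - 4 = 0, yield 0
  Yield 3: x = 0 - 4 = -4, yield -4
Step 2: First next() gets 4, second next() gets the second value, third next() yields -4.
Therefore result = -4.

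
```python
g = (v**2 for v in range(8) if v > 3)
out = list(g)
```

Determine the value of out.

Step 1: For range(8), keep v > 3, then square:
  v=0: 0 <= 3, excluded
  v=1: 1 <= 3, excluded
  v=2: 2 <= 3, excluded
  v=3: 3 <= 3, excluded
  v=4: 4 > 3, yield 4**2 = 16
  v=5: 5 > 3, yield 5**2 = 25
  v=6: 6 > 3, yield 6**2 = 36
  v=7: 7 > 3, yield 7**2 = 49
Therefore out = [16, 25, 36, 49].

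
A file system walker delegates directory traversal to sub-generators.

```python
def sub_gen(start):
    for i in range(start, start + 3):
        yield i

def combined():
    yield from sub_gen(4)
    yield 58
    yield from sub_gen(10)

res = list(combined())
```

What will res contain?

Step 1: combined() delegates to sub_gen(4):
  yield 4
  yield 5
  yield 6
Step 2: yield 58
Step 3: Delegates to sub_gen(10):
  yield 10
  yield 11
  yield 12
Therefore res = [4, 5, 6, 58, 10, 11, 12].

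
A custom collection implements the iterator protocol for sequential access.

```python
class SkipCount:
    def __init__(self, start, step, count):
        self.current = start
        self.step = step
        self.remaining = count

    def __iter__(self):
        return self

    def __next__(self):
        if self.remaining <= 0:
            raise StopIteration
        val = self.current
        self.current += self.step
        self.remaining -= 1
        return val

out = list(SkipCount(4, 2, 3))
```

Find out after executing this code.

Step 1: SkipCount starts at 4, increments by 2, for 3 steps:
  Yield 4, then current += 2
  Yield 6, then current += 2
  Yield 8, then current += 2
Therefore out = [4, 6, 8].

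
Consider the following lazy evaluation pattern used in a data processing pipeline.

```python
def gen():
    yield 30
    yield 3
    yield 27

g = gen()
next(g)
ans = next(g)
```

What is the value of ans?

Step 1: gen() creates a generator.
Step 2: next(g) yields 30 (consumed and discarded).
Step 3: next(g) yields 3, assigned to ans.
Therefore ans = 3.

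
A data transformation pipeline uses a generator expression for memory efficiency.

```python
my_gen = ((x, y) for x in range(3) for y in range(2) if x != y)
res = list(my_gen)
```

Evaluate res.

Step 1: Nested generator over range(3) x range(2) where x != y:
  (0, 0): excluded (x == y)
  (0, 1): included
  (1, 0): included
  (1, 1): excluded (x == y)
  (2, 0): included
  (2, 1): included
Therefore res = [(0, 1), (1, 0), (2, 0), (2, 1)].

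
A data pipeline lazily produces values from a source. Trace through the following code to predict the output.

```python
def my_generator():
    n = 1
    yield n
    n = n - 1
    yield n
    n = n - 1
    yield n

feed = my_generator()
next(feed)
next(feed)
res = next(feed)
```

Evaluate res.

Step 1: Trace through generator execution:
  Yield 1: n starts at 1, yield 1
  Yield 2: n = 1 - 1 = 0, yield 0
  Yield 3: n = 0 - 1 = -1, yield -1
Step 2: First next() gets 1, second next() gets the second value, third next() yields -1.
Therefore res = -1.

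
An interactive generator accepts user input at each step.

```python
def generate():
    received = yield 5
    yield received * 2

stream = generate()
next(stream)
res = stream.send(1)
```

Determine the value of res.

Step 1: next(stream) advances to first yield, producing 5.
Step 2: send(1) resumes, received = 1.
Step 3: yield received * 2 = 1 * 2 = 2.
Therefore res = 2.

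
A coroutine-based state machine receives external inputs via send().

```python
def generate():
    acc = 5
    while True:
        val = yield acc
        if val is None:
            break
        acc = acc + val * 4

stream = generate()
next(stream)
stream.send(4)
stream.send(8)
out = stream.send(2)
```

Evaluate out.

Step 1: next() -> yield acc=5.
Step 2: send(4) -> val=4, acc = 5 + 4*4 = 21, yield 21.
Step 3: send(8) -> val=8, acc = 21 + 8*4 = 53, yield 53.
Step 4: send(2) -> val=2, acc = 53 + 2*4 = 61, yield 61.
Therefore out = 61.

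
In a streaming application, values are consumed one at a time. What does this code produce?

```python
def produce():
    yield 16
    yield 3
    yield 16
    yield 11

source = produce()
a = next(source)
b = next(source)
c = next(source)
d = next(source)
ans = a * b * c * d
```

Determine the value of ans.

Step 1: Create generator and consume all values:
  a = next(source) = 16
  b = next(source) = 3
  c = next(source) = 16
  d = next(source) = 11
Step 2: ans = 16 * 3 * 16 * 11 = 8448.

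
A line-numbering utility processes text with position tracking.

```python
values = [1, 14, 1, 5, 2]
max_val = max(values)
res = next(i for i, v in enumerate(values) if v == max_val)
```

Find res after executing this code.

Step 1: max([1, 14, 1, 5, 2]) = 14.
Step 2: Find first index where value == 14:
  Index 0: 1 != 14
  Index 1: 14 == 14, found!
Therefore res = 1.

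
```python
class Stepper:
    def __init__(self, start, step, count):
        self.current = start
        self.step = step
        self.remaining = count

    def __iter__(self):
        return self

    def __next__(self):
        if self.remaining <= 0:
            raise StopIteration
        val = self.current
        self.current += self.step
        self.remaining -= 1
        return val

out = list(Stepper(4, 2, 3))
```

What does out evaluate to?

Step 1: Stepper starts at 4, increments by 2, for 3 steps:
  Yield 4, then current += 2
  Yield 6, then current += 2
  Yield 8, then current += 2
Therefore out = [4, 6, 8].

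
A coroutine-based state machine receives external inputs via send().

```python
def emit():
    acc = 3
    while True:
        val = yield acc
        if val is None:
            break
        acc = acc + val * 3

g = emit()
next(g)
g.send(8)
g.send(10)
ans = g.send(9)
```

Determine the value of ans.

Step 1: next() -> yield acc=3.
Step 2: send(8) -> val=8, acc = 3 + 8*3 = 27, yield 27.
Step 3: send(10) -> val=10, acc = 27 + 10*3 = 57, yield 57.
Step 4: send(9) -> val=9, acc = 57 + 9*3 = 84, yield 84.
Therefore ans = 84.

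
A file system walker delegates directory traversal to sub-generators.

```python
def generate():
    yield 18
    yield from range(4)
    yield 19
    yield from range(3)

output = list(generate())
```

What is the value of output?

Step 1: Trace yields in order:
  yield 18
  yield 0
  yield 1
  yield 2
  yield 3
  yield 19
  yield 0
  yield 1
  yield 2
Therefore output = [18, 0, 1, 2, 3, 19, 0, 1, 2].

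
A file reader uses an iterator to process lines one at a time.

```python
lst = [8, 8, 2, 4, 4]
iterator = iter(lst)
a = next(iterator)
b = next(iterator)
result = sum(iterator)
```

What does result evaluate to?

Step 1: Create iterator over [8, 8, 2, 4, 4].
Step 2: a = next() = 8, b = next() = 8.
Step 3: sum() of remaining [2, 4, 4] = 10.
Therefore result = 10.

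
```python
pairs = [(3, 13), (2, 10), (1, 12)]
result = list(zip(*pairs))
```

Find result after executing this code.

Step 1: zip(*pairs) transposes: unzips [(3, 13), (2, 10), (1, 12)] into separate sequences.
Step 2: First elements: (3, 2, 1), second elements: (13, 10, 12).
Therefore result = [(3, 2, 1), (13, 10, 12)].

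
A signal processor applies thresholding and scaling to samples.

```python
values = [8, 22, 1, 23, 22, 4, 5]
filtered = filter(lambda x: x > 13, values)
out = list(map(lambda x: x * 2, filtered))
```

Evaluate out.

Step 1: Filter values for elements > 13:
  8: removed
  22: kept
  1: removed
  23: kept
  22: kept
  4: removed
  5: removed
Step 2: Map x * 2 on filtered [22, 23, 22]:
  22 -> 44
  23 -> 46
  22 -> 44
Therefore out = [44, 46, 44].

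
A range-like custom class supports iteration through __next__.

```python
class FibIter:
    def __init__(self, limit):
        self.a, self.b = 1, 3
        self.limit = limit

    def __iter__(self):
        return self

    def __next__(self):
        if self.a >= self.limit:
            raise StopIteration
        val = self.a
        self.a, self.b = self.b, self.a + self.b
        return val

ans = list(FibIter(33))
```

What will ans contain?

Step 1: Fibonacci-like sequence (a=1, b=3) until >= 33:
  Yield 1, then a,b = 3,4
  Yield 3, then a,b = 4,7
  Yield 4, then a,b = 7,11
  Yield 7, then a,b = 11,18
  Yield 11, then a,b = 18,29
  Yield 18, then a,b = 29,47
  Yield 29, then a,b = 47,76
Step 2: 47 >= 33, stop.
Therefore ans = [1, 3, 4, 7, 11, 18, 29].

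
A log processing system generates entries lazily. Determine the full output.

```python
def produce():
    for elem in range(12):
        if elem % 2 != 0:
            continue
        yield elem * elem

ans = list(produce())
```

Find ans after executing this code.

Step 1: Only yield elem**2 when elem is divisible by 2:
  elem=0: 0 % 2 == 0, yield 0**2 = 0
  elem=2: 2 % 2 == 0, yield 2**2 = 4
  elem=4: 4 % 2 == 0, yield 4**2 = 16
  elem=6: 6 % 2 == 0, yield 6**2 = 36
  elem=8: 8 % 2 == 0, yield 8**2 = 64
  elem=10: 10 % 2 == 0, yield 10**2 = 100
Therefore ans = [0, 4, 16, 36, 64, 100].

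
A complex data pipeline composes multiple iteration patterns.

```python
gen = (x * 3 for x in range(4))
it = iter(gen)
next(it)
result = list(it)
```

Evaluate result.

Step 1: Generator produces [0, 3, 6, 9].
Step 2: next(it) consumes first element (0).
Step 3: list(it) collects remaining: [3, 6, 9].
Therefore result = [3, 6, 9].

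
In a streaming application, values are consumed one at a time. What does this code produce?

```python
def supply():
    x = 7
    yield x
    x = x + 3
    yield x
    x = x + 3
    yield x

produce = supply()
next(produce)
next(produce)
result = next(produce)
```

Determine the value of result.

Step 1: Trace through generator execution:
  Yield 1: x starts at 7, yield 7
  Yield 2: x = 7 + 3 = 10, yield 10
  Yield 3: x = 10 + 3 = 13, yield 13
Step 2: First next() gets 7, second next() gets the second value, third next() yields 13.
Therefore result = 13.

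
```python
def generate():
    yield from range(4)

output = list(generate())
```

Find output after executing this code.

Step 1: yield from delegates to the iterable, yielding each element.
Step 2: Collected values: [0, 1, 2, 3].
Therefore output = [0, 1, 2, 3].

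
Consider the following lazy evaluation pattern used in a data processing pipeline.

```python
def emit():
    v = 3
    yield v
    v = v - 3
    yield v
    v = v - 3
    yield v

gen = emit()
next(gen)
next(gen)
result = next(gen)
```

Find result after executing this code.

Step 1: Trace through generator execution:
  Yield 1: v starts at 3, yield 3
  Yield 2: v = 3 - 3 = 0, yield 0
  Yield 3: v = 0 - 3 = -3, yield -3
Step 2: First next() gets 3, second next() gets the second value, third next() yields -3.
Therefore result = -3.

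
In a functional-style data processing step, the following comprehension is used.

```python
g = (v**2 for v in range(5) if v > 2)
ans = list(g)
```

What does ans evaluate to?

Step 1: For range(5), keep v > 2, then square:
  v=0: 0 <= 2, excluded
  v=1: 1 <= 2, excluded
  v=2: 2 <= 2, excluded
  v=3: 3 > 2, yield 3**2 = 9
  v=4: 4 > 2, yield 4**2 = 16
Therefore ans = [9, 16].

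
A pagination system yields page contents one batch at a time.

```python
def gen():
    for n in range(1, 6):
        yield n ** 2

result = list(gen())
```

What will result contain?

Step 1: For each n in range(1, 6), yield n**2:
  n=1: yield 1**2 = 1
  n=2: yield 2**2 = 4
  n=3: yield 3**2 = 9
  n=4: yield 4**2 = 16
  n=5: yield 5**2 = 25
Therefore result = [1, 4, 9, 16, 25].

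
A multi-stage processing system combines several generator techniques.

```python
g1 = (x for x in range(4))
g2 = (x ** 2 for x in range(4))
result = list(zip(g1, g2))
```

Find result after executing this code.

Step 1: g1 produces [0, 1, 2, 3].
Step 2: g2 produces [0, 1, 4, 9].
Step 3: zip pairs them: [(0, 0), (1, 1), (2, 4), (3, 9)].
Therefore result = [(0, 0), (1, 1), (2, 4), (3, 9)].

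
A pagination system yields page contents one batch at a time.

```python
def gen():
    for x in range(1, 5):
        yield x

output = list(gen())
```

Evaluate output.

Step 1: The generator yields each value from range(1, 5).
Step 2: list() consumes all yields: [1, 2, 3, 4].
Therefore output = [1, 2, 3, 4].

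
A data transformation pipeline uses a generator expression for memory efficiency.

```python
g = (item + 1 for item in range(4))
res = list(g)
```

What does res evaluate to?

Step 1: For each item in range(4), compute item+1:
  item=0: 0+1 = 1
  item=1: 1+1 = 2
  item=2: 2+1 = 3
  item=3: 3+1 = 4
Therefore res = [1, 2, 3, 4].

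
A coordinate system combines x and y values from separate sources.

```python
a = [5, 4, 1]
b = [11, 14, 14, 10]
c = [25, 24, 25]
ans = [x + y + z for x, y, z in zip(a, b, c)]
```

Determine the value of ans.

Step 1: zip three lists (truncates to shortest, len=3):
  5 + 11 + 25 = 41
  4 + 14 + 24 = 42
  1 + 14 + 25 = 40
Therefore ans = [41, 42, 40].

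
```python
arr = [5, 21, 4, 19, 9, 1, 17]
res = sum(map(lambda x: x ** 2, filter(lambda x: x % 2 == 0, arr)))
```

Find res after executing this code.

Step 1: Filter even numbers from [5, 21, 4, 19, 9, 1, 17]: [4]
Step 2: Square each: [16]
Step 3: Sum = 16.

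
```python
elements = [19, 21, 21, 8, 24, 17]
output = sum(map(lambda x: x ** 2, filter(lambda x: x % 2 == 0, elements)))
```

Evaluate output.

Step 1: Filter even numbers from [19, 21, 21, 8, 24, 17]: [8, 24]
Step 2: Square each: [64, 576]
Step 3: Sum = 640.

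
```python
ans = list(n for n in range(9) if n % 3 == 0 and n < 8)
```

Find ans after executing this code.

Step 1: Filter range(9) where n % 3 == 0 and n < 8:
  n=0: both conditions met, included
  n=1: excluded (1 % 3 != 0)
  n=2: excluded (2 % 3 != 0)
  n=3: both conditions met, included
  n=4: excluded (4 % 3 != 0)
  n=5: excluded (5 % 3 != 0)
  n=6: both conditions met, included
  n=7: excluded (7 % 3 != 0)
  n=8: excluded (8 % 3 != 0, 8 >= 8)
Therefore ans = [0, 3, 6].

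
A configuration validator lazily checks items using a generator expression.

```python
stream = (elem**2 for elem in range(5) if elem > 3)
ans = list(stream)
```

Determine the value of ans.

Step 1: For range(5), keep elem > 3, then square:
  elem=0: 0 <= 3, excluded
  elem=1: 1 <= 3, excluded
  elem=2: 2 <= 3, excluded
  elem=3: 3 <= 3, excluded
  elem=4: 4 > 3, yield 4**2 = 16
Therefore ans = [16].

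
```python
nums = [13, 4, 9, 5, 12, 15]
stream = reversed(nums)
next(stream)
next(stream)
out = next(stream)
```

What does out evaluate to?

Step 1: reversed([13, 4, 9, 5, 12, 15]) gives iterator: [15, 12, 5, 9, 4, 13].
Step 2: First next() = 15, second next() = 12.
Step 3: Third next() = 5.
Therefore out = 5.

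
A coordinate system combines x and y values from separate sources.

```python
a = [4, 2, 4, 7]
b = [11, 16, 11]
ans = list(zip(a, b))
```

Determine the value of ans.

Step 1: zip stops at shortest (len(a)=4, len(b)=3):
  Index 0: (4, 11)
  Index 1: (2, 16)
  Index 2: (4, 11)
Step 2: Last element of a (7) has no pair, dropped.
Therefore ans = [(4, 11), (2, 16), (4, 11)].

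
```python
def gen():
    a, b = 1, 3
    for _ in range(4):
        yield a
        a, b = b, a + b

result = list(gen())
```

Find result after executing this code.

Step 1: Fibonacci-like sequence starting with a=1, b=3:
  Iteration 1: yield a=1, then a,b = 3,4
  Iteration 2: yield a=3, then a,b = 4,7
  Iteration 3: yield a=4, then a,b = 7,11
  Iteration 4: yield a=7, then a,b = 11,18
Therefore result = [1, 3, 4, 7].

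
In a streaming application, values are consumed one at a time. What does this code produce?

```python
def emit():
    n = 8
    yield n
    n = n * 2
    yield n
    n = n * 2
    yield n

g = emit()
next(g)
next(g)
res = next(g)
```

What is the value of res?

Step 1: Trace through generator execution:
  Yield 1: n starts at 8, yield 8
  Yield 2: n = 8 * 2 = 16, yield 16
  Yield 3: n = 16 * 2 = 32, yield 32
Step 2: First next() gets 8, second next() gets the second value, third next() yields 32.
Therefore res = 32.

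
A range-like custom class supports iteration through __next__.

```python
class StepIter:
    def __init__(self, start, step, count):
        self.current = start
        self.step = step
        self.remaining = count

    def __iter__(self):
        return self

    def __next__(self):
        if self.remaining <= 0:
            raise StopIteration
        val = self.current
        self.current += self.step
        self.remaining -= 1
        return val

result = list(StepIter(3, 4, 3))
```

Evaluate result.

Step 1: StepIter starts at 3, increments by 4, for 3 steps:
  Yield 3, then current += 4
  Yield 7, then current += 4
  Yield 11, then current += 4
Therefore result = [3, 7, 11].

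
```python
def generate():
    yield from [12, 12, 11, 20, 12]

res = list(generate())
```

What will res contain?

Step 1: yield from delegates to the iterable, yielding each element.
Step 2: Collected values: [12, 12, 11, 20, 12].
Therefore res = [12, 12, 11, 20, 12].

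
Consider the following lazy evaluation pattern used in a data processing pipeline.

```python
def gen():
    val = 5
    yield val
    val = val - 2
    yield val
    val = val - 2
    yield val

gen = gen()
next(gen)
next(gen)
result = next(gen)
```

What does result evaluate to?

Step 1: Trace through generator execution:
  Yield 1: val starts at 5, yield 5
  Yield 2: val = 5 - 2 = 3, yield 3
  Yield 3: val = 3 - 2 = 1, yield 1
Step 2: First next() gets 5, second next() gets the second value, third next() yields 1.
Therefore result = 1.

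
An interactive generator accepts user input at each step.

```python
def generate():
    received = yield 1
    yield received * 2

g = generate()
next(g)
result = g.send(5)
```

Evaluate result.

Step 1: next(g) advances to first yield, producing 1.
Step 2: send(5) resumes, received = 5.
Step 3: yield received * 2 = 5 * 2 = 10.
Therefore result = 10.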